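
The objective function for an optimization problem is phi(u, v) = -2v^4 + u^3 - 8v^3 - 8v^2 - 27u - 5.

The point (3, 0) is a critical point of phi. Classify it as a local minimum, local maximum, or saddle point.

saddle point

The mixed partial ∂²phi/∂u∂v is 0, so the Hessian at any point is diag(phi_uu, phi_vv) = diag(6u, -8(3v^2 + 6v + 2)).
At (3, 0): H = diag(18, -16).
The eigenvalues have opposite signs, so H is indefinite: a saddle point.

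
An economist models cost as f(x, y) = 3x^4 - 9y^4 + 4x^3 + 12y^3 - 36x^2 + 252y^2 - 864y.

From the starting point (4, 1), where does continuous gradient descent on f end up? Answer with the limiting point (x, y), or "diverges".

f is separable, so gradient descent decouples: x follows -∂f/∂x, y follows -∂f/∂y.
∂f/∂x = 12x(x - 2)(x + 3); at x=4 this is 672, so x decreases.
∂f/∂y = -36(y - 3)(y - 2)(y + 4); at y=1 this is -360, so y increases.
x converges to its nearest critical value 2 (a local min of the x-part); y converges to 2. The iterate converges to (2, 2).

(2, 2)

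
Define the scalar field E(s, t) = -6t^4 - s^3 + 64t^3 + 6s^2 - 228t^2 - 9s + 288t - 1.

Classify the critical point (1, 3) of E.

The mixed partial ∂²E/∂s∂t is 0, so the Hessian at any point is diag(E_ss, E_tt) = diag(6(-s + 2), 24(-3t^2 + 16t - 19)).
At (1, 3): H = diag(6, 48).
Both eigenvalues are positive, so H is positive definite: a local minimum.

local minimum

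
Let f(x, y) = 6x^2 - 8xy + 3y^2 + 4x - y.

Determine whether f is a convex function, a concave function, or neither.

f is quadratic, so its Hessian is the constant matrix H = [[12, -8], [-8, 6]].
det(H) = 8, tr(H) = 18.
det(H) > 0 and tr(H) > 0, so H is positive definite everywhere: convex.

convex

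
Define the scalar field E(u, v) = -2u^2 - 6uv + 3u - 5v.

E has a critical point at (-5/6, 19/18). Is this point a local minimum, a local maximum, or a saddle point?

The Hessian of E is constant: H = [[-4, -6], [-6, 0]].
det(H) = (-4)·0 − (-6)² = -36.
Since det(H) < 0, H is indefinite and the critical point is a saddle point.

saddle point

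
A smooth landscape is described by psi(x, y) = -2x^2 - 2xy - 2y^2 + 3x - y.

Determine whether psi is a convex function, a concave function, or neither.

psi is quadratic, so its Hessian is the constant matrix H = [[-4, -2], [-2, -4]].
det(H) = 12, tr(H) = -8.
det(H) > 0 and tr(H) < 0, so H is negative definite everywhere: concave.

concave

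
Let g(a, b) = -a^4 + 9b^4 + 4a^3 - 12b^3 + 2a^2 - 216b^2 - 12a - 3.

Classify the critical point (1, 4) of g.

local minimum

The mixed partial ∂²g/∂a∂b is 0, so the Hessian at any point is diag(g_aa, g_bb) = diag(4(-3a^2 + 6a + 1), 36(3b^2 - 2b - 12)).
At (1, 4): H = diag(16, 1008).
Both eigenvalues are positive, so H is positive definite: a local minimum.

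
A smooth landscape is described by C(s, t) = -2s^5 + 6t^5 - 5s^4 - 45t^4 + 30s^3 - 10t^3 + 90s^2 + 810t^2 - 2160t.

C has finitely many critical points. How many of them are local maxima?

C separates as a function of s plus a function of t, so ∇C=0 decouples.
∂C/∂s = -10s(s - 3)(s + 2)(s + 3) = 0 at s ∈ {-3, -2, 0, 3}; ∂C/∂t = 30(t - 4)(t - 3)(t - 2)(t + 3) = 0 at t ∈ {-3, 2, 3, 4}.
The Hessian is diagonal: diag(C_ss, C_tt). Second derivatives: C_ss(-3)=180, C_ss(-2)=-100, C_ss(0)=180, C_ss(3)=-900; C_tt(-3)=-6300, C_tt(2)=300, C_tt(3)=-180, C_tt(4)=420.
Local maxima occur where both diagonal entries negative: (-2, -3), (-2, 3), (3, -3), (3, 3). Count: 4.

4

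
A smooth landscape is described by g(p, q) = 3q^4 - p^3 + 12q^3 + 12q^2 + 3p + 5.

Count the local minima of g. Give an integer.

g separates as a function of p plus a function of q, so ∇g=0 decouples.
∂g/∂p = -3(p - 1)(p + 1) = 0 at p ∈ {-1, 1}; ∂g/∂q = 12q(q + 1)(q + 2) = 0 at q ∈ {-2, -1, 0}.
The Hessian is diagonal: diag(g_pp, g_qq). Second derivatives: g_pp(-1)=6, g_pp(1)=-6; g_qq(-2)=24, g_qq(-1)=-12, g_qq(0)=24.
Local minima occur where both diagonal entries positive: (-1, -2), (-1, 0). Count: 2.

2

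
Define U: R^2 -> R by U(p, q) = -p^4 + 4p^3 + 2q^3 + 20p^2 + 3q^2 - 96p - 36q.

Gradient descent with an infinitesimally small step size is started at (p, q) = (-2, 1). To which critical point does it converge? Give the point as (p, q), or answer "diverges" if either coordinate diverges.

(2, 2)

U is separable, so gradient descent decouples: p follows -∂U/∂p, q follows -∂U/∂q.
∂U/∂p = -4(p - 4)(p - 2)(p + 3); at p=-2 this is -96, so p increases.
∂U/∂q = 6(q - 2)(q + 3); at q=1 this is -24, so q increases.
p converges to its nearest critical value 2 (a local min of the p-part); q converges to 2. The iterate converges to (2, 2).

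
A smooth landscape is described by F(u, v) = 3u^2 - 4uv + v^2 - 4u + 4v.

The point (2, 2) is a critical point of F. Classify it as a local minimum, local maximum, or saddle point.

saddle point

The Hessian of F is constant: H = [[6, -4], [-4, 2]].
det(H) = 6·2 − (-4)² = -4.
Since det(H) < 0, H is indefinite and the critical point is a saddle point.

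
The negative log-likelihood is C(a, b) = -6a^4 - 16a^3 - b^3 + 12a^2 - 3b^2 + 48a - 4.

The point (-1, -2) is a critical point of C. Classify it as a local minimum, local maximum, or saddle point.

local minimum

The mixed partial ∂²C/∂a∂b is 0, so the Hessian at any point is diag(C_aa, C_bb) = diag(24(-3a^2 - 4a + 1), -6(b + 1)).
At (-1, -2): H = diag(48, 6).
Both eigenvalues are positive, so H is positive definite: a local minimum.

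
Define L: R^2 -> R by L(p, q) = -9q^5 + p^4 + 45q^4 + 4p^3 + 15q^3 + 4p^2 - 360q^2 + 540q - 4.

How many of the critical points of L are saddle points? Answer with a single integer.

L separates as a function of p plus a function of q, so ∇L=0 decouples.
∂L/∂p = 4p(p + 1)(p + 2) = 0 at p ∈ {-2, -1, 0}; ∂L/∂q = -45(q - 3)(q - 2)(q - 1)(q + 2) = 0 at q ∈ {-2, 1, 2, 3}.
The Hessian is diagonal: diag(L_pp, L_qq). Second derivatives: L_pp(-2)=8, L_pp(-1)=-4, L_pp(0)=8; L_qq(-2)=2700, L_qq(1)=-270, L_qq(2)=180, L_qq(3)=-450.
Saddle points occur where the two diagonal entries have opposite signs: (-2, 1), (-2, 3), (-1, -2), (-1, 2), (0, 1), (0, 3). Count: 6.

6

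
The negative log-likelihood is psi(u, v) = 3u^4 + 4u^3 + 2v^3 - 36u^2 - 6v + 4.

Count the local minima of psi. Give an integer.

2

psi separates as a function of u plus a function of v, so ∇psi=0 decouples.
∂psi/∂u = 12u(u - 2)(u + 3) = 0 at u ∈ {-3, 0, 2}; ∂psi/∂v = 6(v - 1)(v + 1) = 0 at v ∈ {-1, 1}.
The Hessian is diagonal: diag(psi_uu, psi_vv). Second derivatives: psi_uu(-3)=180, psi_uu(0)=-72, psi_uu(2)=120; psi_vv(-1)=-12, psi_vv(1)=12.
Local minima occur where both diagonal entries positive: (-3, 1), (2, 1). Count: 2.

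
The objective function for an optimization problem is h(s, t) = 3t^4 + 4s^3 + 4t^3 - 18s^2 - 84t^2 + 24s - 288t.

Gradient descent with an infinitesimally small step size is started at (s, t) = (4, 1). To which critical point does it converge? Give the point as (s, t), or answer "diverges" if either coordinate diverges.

h is separable, so gradient descent decouples: s follows -∂h/∂s, t follows -∂h/∂t.
∂h/∂s = 12(s - 2)(s - 1); at s=4 this is 72, so s decreases.
∂h/∂t = 12(t - 4)(t + 2)(t + 3); at t=1 this is -432, so t increases.
s converges to its nearest critical value 2 (a local min of the s-part); t converges to 4. The iterate converges to (2, 4).

(2, 4)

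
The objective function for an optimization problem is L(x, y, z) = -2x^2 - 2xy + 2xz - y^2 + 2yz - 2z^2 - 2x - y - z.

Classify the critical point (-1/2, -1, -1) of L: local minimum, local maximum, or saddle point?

The Hessian is constant: H = [[-4, -2, 2], [-2, -2, 2], [2, 2, -4]].
Leading principal minors: Δ₁ = -4, Δ₂ = 4, Δ₃ = -8.
The minors alternate sign starting negative (−, +, −), so H is negative definite: a local maximum.

local maximum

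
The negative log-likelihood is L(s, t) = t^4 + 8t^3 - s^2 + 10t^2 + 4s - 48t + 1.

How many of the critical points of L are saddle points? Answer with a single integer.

L separates as a function of s plus a function of t, so ∇L=0 decouples.
∂L/∂s = -2(s - 2) = 0 at s ∈ {2}; ∂L/∂t = 4(t - 1)(t + 3)(t + 4) = 0 at t ∈ {-4, -3, 1}.
The Hessian is diagonal: diag(L_ss, L_tt). Second derivatives: L_ss(2)=-2; L_tt(-4)=20, L_tt(-3)=-16, L_tt(1)=80.
Saddle points occur where the two diagonal entries have opposite signs: (2, -4), (2, 1). Count: 2.

2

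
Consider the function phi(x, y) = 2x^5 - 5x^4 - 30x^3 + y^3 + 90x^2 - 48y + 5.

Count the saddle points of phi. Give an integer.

phi separates as a function of x plus a function of y, so ∇phi=0 decouples.
∂phi/∂x = 10x(x - 3)(x - 2)(x + 3) = 0 at x ∈ {-3, 0, 2, 3}; ∂phi/∂y = 3(y - 4)(y + 4) = 0 at y ∈ {-4, 4}.
The Hessian is diagonal: diag(phi_xx, phi_yy). Second derivatives: phi_xx(-3)=-900, phi_xx(0)=180, phi_xx(2)=-100, phi_xx(3)=180; phi_yy(-4)=-24, phi_yy(4)=24.
Saddle points occur where the two diagonal entries have opposite signs: (-3, 4), (0, -4), (2, 4), (3, -4). Count: 4.

4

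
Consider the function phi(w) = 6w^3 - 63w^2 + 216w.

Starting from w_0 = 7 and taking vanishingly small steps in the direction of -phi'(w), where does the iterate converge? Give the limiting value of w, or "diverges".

4

phi'(w) = 18(w - 4)(w - 3), so phi'(7) = 216.
Gradient descent moves in the -phi' direction, i.e. w is decreasing.
The nearest critical point in that direction is w = 4, where phi'' = 18 > 0 (a local minimum). The iterate converges there.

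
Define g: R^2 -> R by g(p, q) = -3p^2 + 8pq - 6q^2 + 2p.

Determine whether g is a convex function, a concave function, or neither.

concave

g is quadratic, so its Hessian is the constant matrix H = [[-6, 8], [8, -12]].
det(H) = 8, tr(H) = -18.
det(H) > 0 and tr(H) < 0, so H is negative definite everywhere: concave.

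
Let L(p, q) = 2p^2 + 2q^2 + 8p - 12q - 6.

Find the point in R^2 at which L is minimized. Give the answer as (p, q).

L(p,q) separates as A(p) + B(q) − 6, so its minimum is min A + min B − 6.
A'(p) = 4p + 8 vanishes at p ∈ {-2}; B'(q) = 4q - 12 vanishes at q ∈ {3}.
Local minima of A (where A''>0): A(-2)=-8. Local minima of B: B(3)=-18.
So the global minimum of L is A(-2) + B(3) − 6 = -8 − 18 − 6 = -32, attained at (-2, 3).

(-2, 3)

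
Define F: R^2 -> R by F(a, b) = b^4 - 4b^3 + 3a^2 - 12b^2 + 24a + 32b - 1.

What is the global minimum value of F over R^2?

F(a,b) separates as P(a) + Q(b) − 1, so its minimum is min P + min Q − 1.
P'(a) = 6a + 24 vanishes at a ∈ {-4}; Q'(b) = 4(b - 4)(b - 1)(b + 2) vanishes at b ∈ {-2, 1, 4}.
Local minima of P (where P''>0): P(-4)=-48. Local minima of Q: Q(-2)=-64, Q(4)=-64.
So the global minimum of F is P(-4) + Q(-2) − 1 = -48 − 64 − 1 = -113, attained at (-4, -2).

-113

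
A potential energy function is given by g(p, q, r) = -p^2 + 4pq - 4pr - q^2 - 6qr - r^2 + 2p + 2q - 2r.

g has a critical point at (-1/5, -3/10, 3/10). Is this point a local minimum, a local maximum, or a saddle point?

The Hessian is constant: H = [[-2, 4, -4], [4, -2, -6], [-4, -6, -2]].
Leading principal minors: Δ₁ = -2, Δ₂ = -12, Δ₃ = 320.
The minors fit neither the all-positive nor the alternating-sign pattern, so H is indefinite: a saddle point.

saddle point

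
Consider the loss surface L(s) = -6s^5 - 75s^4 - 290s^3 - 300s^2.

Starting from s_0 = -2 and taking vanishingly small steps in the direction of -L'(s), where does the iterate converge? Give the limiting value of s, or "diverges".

-1

L'(s) = -30s(s + 1)(s + 4)(s + 5), so L'(-2) = -360.
Gradient descent moves in the -L' direction, i.e. s is increasing.
The nearest critical point in that direction is s = -1, where L'' = 360 > 0 (a local minimum). The iterate converges there.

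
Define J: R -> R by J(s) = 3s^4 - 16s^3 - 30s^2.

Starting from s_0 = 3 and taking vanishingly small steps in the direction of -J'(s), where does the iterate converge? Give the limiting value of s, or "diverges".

J'(s) = 12s(s - 5)(s + 1), so J'(3) = -288.
Gradient descent moves in the -J' direction, i.e. s is increasing.
The nearest critical point in that direction is s = 5, where J'' = 360 > 0 (a local minimum). The iterate converges there.

5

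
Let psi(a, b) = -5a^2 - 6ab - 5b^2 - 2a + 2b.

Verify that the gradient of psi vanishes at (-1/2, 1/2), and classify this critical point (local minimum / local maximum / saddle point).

local maximum

∇psi = (-10a - 6b - 2, -6a - 10b + 2); substituting (-1/2, 1/2) gives ∇psi = (0, 0), so (-1/2, 1/2) is indeed a critical point.
The Hessian of psi is constant: H = [[-10, -6], [-6, -10]].
det(H) = (-10)·(-10) − (-6)² = 64.
det(H) > 0 and tr(H) = -20 < 0, so H is negative definite and the point is a local maximum.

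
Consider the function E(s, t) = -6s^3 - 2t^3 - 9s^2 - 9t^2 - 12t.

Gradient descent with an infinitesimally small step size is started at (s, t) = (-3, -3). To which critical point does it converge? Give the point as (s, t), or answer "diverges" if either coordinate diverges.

(-1, -2)

E is separable, so gradient descent decouples: s follows -∂E/∂s, t follows -∂E/∂t.
∂E/∂s = -18s(s + 1); at s=-3 this is -108, so s increases.
∂E/∂t = -6(t + 1)(t + 2); at t=-3 this is -12, so t increases.
s converges to its nearest critical value -1 (a local min of the s-part); t converges to -2. The iterate converges to (-1, -2).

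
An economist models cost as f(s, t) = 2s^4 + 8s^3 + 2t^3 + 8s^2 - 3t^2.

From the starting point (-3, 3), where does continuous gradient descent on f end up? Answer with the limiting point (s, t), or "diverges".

(-2, 1)

f is separable, so gradient descent decouples: s follows -∂f/∂s, t follows -∂f/∂t.
∂f/∂s = 8s(s + 1)(s + 2); at s=-3 this is -48, so s increases.
∂f/∂t = 6t(t - 1); at t=3 this is 36, so t decreases.
s converges to its nearest critical value -2 (a local min of the s-part); t converges to 1. The iterate converges to (-2, 1).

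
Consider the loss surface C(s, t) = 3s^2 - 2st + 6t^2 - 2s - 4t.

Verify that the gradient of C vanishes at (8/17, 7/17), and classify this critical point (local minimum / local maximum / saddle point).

local minimum

∇C = (6s - 2t - 2, -2s + 12t - 4); substituting (8/17, 7/17) gives ∇C = (0, 0), so (8/17, 7/17) is indeed a critical point.
The Hessian of C is constant: H = [[6, -2], [-2, 12]].
det(H) = 6·12 − (-2)² = 68.
det(H) > 0 and tr(H) = 18 > 0, so H is positive definite and the point is a local minimum.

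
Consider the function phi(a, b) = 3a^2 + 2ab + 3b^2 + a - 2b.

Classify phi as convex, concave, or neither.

convex

phi is quadratic, so its Hessian is the constant matrix H = [[6, 2], [2, 6]].
det(H) = 32, tr(H) = 12.
det(H) > 0 and tr(H) > 0, so H is positive definite everywhere: convex.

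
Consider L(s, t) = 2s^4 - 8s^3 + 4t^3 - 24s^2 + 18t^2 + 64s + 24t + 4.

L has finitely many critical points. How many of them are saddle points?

3

L separates as a function of s plus a function of t, so ∇L=0 decouples.
∂L/∂s = 8(s - 4)(s - 1)(s + 2) = 0 at s ∈ {-2, 1, 4}; ∂L/∂t = 12(t + 1)(t + 2) = 0 at t ∈ {-2, -1}.
The Hessian is diagonal: diag(L_ss, L_tt). Second derivatives: L_ss(-2)=144, L_ss(1)=-72, L_ss(4)=144; L_tt(-2)=-12, L_tt(-1)=12.
Saddle points occur where the two diagonal entries have opposite signs: (-2, -2), (1, -1), (4, -2). Count: 3.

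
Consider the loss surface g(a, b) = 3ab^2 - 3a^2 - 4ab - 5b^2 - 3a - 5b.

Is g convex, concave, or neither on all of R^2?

The term 3ab^2 is cubic, so the Hessian is not constant.
∂²g/∂b² = 6a - 10, which takes both signs as a varies (negative for sufficiently negative a). A diagonal entry of the Hessian changing sign means the Hessian is neither positive- nor negative-semidefinite on all of R^2.

neither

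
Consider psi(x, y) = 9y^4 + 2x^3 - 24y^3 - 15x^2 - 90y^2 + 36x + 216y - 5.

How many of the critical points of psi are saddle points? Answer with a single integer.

3

psi separates as a function of x plus a function of y, so ∇psi=0 decouples.
∂psi/∂x = 6(x - 3)(x - 2) = 0 at x ∈ {2, 3}; ∂psi/∂y = 36(y - 3)(y - 1)(y + 2) = 0 at y ∈ {-2, 1, 3}.
The Hessian is diagonal: diag(psi_xx, psi_yy). Second derivatives: psi_xx(2)=-6, psi_xx(3)=6; psi_yy(-2)=540, psi_yy(1)=-216, psi_yy(3)=360.
Saddle points occur where the two diagonal entries have opposite signs: (2, -2), (2, 3), (3, 1). Count: 3.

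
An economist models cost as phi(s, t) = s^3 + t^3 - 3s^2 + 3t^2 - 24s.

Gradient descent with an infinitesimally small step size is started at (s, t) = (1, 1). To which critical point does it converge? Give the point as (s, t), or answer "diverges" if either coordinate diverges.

(4, 0)

phi is separable, so gradient descent decouples: s follows -∂phi/∂s, t follows -∂phi/∂t.
∂phi/∂s = 3(s - 4)(s + 2); at s=1 this is -27, so s increases.
∂phi/∂t = 3t(t + 2); at t=1 this is 9, so t decreases.
s converges to its nearest critical value 4 (a local min of the s-part); t converges to 0. The iterate converges to (4, 0).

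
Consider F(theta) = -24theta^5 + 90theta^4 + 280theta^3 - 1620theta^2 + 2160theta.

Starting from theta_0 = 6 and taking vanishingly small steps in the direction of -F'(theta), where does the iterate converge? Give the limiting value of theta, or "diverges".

diverges

F'(theta) = -120(theta - 3)(theta - 2)(theta - 1)(theta + 3), so F'(6) = -64800.
Gradient descent moves in the -F' direction, i.e. theta is increasing.
There is no critical point above theta=6, and F' keeps the same sign, so the iterate runs off to +∞.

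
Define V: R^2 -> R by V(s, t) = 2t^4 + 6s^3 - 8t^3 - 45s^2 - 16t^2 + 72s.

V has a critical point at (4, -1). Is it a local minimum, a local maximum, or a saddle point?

The mixed partial ∂²V/∂s∂t is 0, so the Hessian at any point is diag(V_ss, V_tt) = diag(18(2s - 5), 8(3t^2 - 6t - 4)).
At (4, -1): H = diag(54, 40).
Both eigenvalues are positive, so H is positive definite: a local minimum.

local minimum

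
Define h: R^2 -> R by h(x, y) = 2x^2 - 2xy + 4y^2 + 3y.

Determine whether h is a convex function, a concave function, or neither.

h is quadratic, so its Hessian is the constant matrix H = [[4, -2], [-2, 8]].
det(H) = 28, tr(H) = 12.
det(H) > 0 and tr(H) > 0, so H is positive definite everywhere: convex.

convex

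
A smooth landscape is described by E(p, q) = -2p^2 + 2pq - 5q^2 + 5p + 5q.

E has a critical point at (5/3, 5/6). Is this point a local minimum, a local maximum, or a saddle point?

The Hessian of E is constant: H = [[-4, 2], [2, -10]].
det(H) = (-4)·(-10) − 2² = 36.
det(H) > 0 and tr(H) = -14 < 0, so H is negative definite and the point is a local maximum.

local maximum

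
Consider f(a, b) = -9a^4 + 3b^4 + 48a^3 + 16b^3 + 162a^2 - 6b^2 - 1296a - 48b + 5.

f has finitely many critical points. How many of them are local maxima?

f separates as a function of a plus a function of b, so ∇f=0 decouples.
∂f/∂a = -36(a - 4)(a - 3)(a + 3) = 0 at a ∈ {-3, 3, 4}; ∂f/∂b = 12(b - 1)(b + 1)(b + 4) = 0 at b ∈ {-4, -1, 1}.
The Hessian is diagonal: diag(f_aa, f_bb). Second derivatives: f_aa(-3)=-1512, f_aa(3)=216, f_aa(4)=-252; f_bb(-4)=180, f_bb(-1)=-72, f_bb(1)=120.
Local maxima occur where both diagonal entries negative: (-3, -1), (4, -1). Count: 2.

2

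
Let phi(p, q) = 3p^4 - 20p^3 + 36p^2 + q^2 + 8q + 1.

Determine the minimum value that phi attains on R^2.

phi(p,q) separates as A(p) + B(q) + 1, so its minimum is min A + min B + 1.
A'(p) = 12p(p - 3)(p - 2) vanishes at p ∈ {0, 2, 3}; B'(q) = 2q + 8 vanishes at q ∈ {-4}.
Local minima of A (where A''>0): A(0)=0, A(3)=27. Local minima of B: B(-4)=-16.
So the global minimum of phi is A(0) + B(-4) + 1 = 0 − 16 + 1 = -15, attained at (0, -4).

-15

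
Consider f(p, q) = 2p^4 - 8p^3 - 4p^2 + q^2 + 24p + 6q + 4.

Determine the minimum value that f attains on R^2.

f(p,q) separates as A(p) + B(q) + 4, so its minimum is min A + min B + 4.
A'(p) = 8(p - 3)(p - 1)(p + 1) vanishes at p ∈ {-1, 1, 3}; B'(q) = 2q + 6 vanishes at q ∈ {-3}.
Local minima of A (where A''>0): A(-1)=-18, A(3)=-18. Local minima of B: B(-3)=-9.
So the global minimum of f is A(-1) + B(-3) + 4 = -18 − 9 + 4 = -23, attained at (-1, -3).

-23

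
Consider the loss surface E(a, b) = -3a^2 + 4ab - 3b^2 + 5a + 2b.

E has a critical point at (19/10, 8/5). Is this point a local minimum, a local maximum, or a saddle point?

local maximum

The Hessian of E is constant: H = [[-6, 4], [4, -6]].
det(H) = (-6)·(-6) − 4² = 20.
det(H) > 0 and tr(H) = -12 < 0, so H is negative definite and the point is a local maximum.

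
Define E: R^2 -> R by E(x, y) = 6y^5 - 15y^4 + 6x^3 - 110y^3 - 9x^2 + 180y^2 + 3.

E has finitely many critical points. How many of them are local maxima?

2

E separates as a function of x plus a function of y, so ∇E=0 decouples.
∂E/∂x = 18x(x - 1) = 0 at x ∈ {0, 1}; ∂E/∂y = 30y(y - 4)(y - 1)(y + 3) = 0 at y ∈ {-3, 0, 1, 4}.
The Hessian is diagonal: diag(E_xx, E_yy). Second derivatives: E_xx(0)=-18, E_xx(1)=18; E_yy(-3)=-2520, E_yy(0)=360, E_yy(1)=-360, E_yy(4)=2520.
Local maxima occur where both diagonal entries negative: (0, -3), (0, 1). Count: 2.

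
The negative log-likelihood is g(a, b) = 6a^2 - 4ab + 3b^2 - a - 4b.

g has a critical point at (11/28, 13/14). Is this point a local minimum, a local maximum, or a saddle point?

local minimum

The Hessian of g is constant: H = [[12, -4], [-4, 6]].
det(H) = 12·6 − (-4)² = 56.
det(H) > 0 and tr(H) = 18 > 0, so H is positive definite and the point is a local minimum.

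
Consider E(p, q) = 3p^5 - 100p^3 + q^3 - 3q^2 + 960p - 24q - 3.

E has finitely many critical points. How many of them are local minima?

2

E separates as a function of p plus a function of q, so ∇E=0 decouples.
∂E/∂p = 15(p - 4)(p - 2)(p + 2)(p + 4) = 0 at p ∈ {-4, -2, 2, 4}; ∂E/∂q = 3(q - 4)(q + 2) = 0 at q ∈ {-2, 4}.
The Hessian is diagonal: diag(E_pp, E_qq). Second derivatives: E_pp(-4)=-1440, E_pp(-2)=720, E_pp(2)=-720, E_pp(4)=1440; E_qq(-2)=-18, E_qq(4)=18.
Local minima occur where both diagonal entries positive: (-2, 4), (4, 4). Count: 2.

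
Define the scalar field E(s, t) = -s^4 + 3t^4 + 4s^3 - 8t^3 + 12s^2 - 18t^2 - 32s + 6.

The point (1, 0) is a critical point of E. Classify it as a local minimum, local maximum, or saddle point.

saddle point

The mixed partial ∂²E/∂s∂t is 0, so the Hessian at any point is diag(E_ss, E_tt) = diag(12(-s^2 + 2s + 2), 12(3t^2 - 4t - 3)).
At (1, 0): H = diag(36, -36).
The eigenvalues have opposite signs, so H is indefinite: a saddle point.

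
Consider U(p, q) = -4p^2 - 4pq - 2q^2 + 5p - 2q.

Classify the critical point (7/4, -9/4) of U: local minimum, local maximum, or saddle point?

The Hessian of U is constant: H = [[-8, -4], [-4, -4]].
det(H) = (-8)·(-4) − (-4)² = 16.
det(H) > 0 and tr(H) = -12 < 0, so H is negative definite and the point is a local maximum.

local maximum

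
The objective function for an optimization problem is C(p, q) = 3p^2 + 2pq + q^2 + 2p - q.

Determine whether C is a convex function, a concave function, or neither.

convex

C is quadratic, so its Hessian is the constant matrix H = [[6, 2], [2, 2]].
det(H) = 8, tr(H) = 8.
det(H) > 0 and tr(H) > 0, so H is positive definite everywhere: convex.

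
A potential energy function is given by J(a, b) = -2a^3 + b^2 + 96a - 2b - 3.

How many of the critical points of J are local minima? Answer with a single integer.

1

J separates as a function of a plus a function of b, so ∇J=0 decouples.
∂J/∂a = -6(a - 4)(a + 4) = 0 at a ∈ {-4, 4}; ∂J/∂b = 2(b - 1) = 0 at b ∈ {1}.
The Hessian is diagonal: diag(J_aa, J_bb). Second derivatives: J_aa(-4)=48, J_aa(4)=-48; J_bb(1)=2.
Local minima occur where both diagonal entries positive: (-4, 1). Count: 1.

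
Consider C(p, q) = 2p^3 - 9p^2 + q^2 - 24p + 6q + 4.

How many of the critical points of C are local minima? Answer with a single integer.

1

C separates as a function of p plus a function of q, so ∇C=0 decouples.
∂C/∂p = 6(p - 4)(p + 1) = 0 at p ∈ {-1, 4}; ∂C/∂q = 2(q + 3) = 0 at q ∈ {-3}.
The Hessian is diagonal: diag(C_pp, C_qq). Second derivatives: C_pp(-1)=-30, C_pp(4)=30; C_qq(-3)=2.
Local minima occur where both diagonal entries positive: (4, -3). Count: 1.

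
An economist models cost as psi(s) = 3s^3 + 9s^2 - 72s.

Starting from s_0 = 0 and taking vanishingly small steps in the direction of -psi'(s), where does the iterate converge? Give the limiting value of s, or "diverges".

psi'(s) = 9(s - 2)(s + 4), so psi'(0) = -72.
Gradient descent moves in the -psi' direction, i.e. s is increasing.
The nearest critical point in that direction is s = 2, where psi'' = 54 > 0 (a local minimum). The iterate converges there.

2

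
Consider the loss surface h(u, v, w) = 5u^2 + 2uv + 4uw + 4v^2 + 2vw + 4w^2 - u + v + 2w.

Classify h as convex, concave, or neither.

convex

h is quadratic, so its Hessian is the constant matrix H = [[10, 2, 4], [2, 8, 2], [4, 2, 8]].
Leading principal minors: 10, 76, 472.
All positive ⇒ H ≻ 0 ⇒ convex.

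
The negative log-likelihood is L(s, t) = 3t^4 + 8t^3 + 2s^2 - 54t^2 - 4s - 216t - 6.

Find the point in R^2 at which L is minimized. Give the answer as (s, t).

L(s,t) separates as P(s) + Q(t) − 6, so its minimum is min P + min Q − 6.
P'(s) = 4s - 4 vanishes at s ∈ {1}; Q'(t) = 12(t - 3)(t + 2)(t + 3) vanishes at t ∈ {-3, -2, 3}.
Local minima of P (where P''>0): P(1)=-2. Local minima of Q: Q(-3)=189, Q(3)=-675.
So the global minimum of L is P(1) + Q(3) − 6 = -2 − 675 − 6 = -683, attained at (1, 3).

(1, 3)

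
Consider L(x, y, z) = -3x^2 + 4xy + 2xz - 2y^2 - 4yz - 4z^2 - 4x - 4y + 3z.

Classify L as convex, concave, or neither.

L is quadratic, so its Hessian is the constant matrix H = [[-6, 4, 2], [4, -4, -4], [2, -4, -8]].
Leading principal minors: -6, 8, -16.
Signs alternate −, +, − ⇒ H ≺ 0 ⇒ concave.

concave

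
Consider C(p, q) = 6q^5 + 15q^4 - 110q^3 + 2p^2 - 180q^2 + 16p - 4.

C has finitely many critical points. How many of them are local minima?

C separates as a function of p plus a function of q, so ∇C=0 decouples.
∂C/∂p = 4(p + 4) = 0 at p ∈ {-4}; ∂C/∂q = 30q(q - 3)(q + 1)(q + 4) = 0 at q ∈ {-4, -1, 0, 3}.
The Hessian is diagonal: diag(C_pp, C_qq). Second derivatives: C_pp(-4)=4; C_qq(-4)=-2520, C_qq(-1)=360, C_qq(0)=-360, C_qq(3)=2520.
Local minima occur where both diagonal entries positive: (-4, -1), (-4, 3). Count: 2.

2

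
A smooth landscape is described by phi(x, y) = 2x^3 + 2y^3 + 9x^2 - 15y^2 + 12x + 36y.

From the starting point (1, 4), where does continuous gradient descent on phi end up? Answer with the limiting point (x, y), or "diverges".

(-1, 3)

phi is separable, so gradient descent decouples: x follows -∂phi/∂x, y follows -∂phi/∂y.
∂phi/∂x = 6(x + 1)(x + 2); at x=1 this is 36, so x decreases.
∂phi/∂y = 6(y - 3)(y - 2); at y=4 this is 12, so y decreases.
x converges to its nearest critical value -1 (a local min of the x-part); y converges to 3. The iterate converges to (-1, 3).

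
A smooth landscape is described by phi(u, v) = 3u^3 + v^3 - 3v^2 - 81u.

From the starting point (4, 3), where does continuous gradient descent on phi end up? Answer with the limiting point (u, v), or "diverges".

(3, 2)

phi is separable, so gradient descent decouples: u follows -∂phi/∂u, v follows -∂phi/∂v.
∂phi/∂u = 9(u - 3)(u + 3); at u=4 this is 63, so u decreases.
∂phi/∂v = 3v(v - 2); at v=3 this is 9, so v decreases.
u converges to its nearest critical value 3 (a local min of the u-part); v converges to 2. The iterate converges to (3, 2).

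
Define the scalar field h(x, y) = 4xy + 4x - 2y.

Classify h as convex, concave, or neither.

h is quadratic, so its Hessian is the constant matrix H = [[0, 4], [4, 0]].
det(H) = -16, tr(H) = 0.
det(H) < 0, so H is indefinite: neither convex nor concave.

neither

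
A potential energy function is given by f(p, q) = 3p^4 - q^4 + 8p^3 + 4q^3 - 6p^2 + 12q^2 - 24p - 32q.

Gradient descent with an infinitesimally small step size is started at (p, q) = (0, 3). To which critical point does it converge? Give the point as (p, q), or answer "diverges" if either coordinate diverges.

(1, 1)

f is separable, so gradient descent decouples: p follows -∂f/∂p, q follows -∂f/∂q.
∂f/∂p = 12(p - 1)(p + 1)(p + 2); at p=0 this is -24, so p increases.
∂f/∂q = -4(q - 4)(q - 1)(q + 2); at q=3 this is 40, so q decreases.
p converges to its nearest critical value 1 (a local min of the p-part); q converges to 1. The iterate converges to (1, 1).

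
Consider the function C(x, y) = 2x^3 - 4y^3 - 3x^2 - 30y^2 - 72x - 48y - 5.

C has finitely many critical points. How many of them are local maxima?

C separates as a function of x plus a function of y, so ∇C=0 decouples.
∂C/∂x = 6(x - 4)(x + 3) = 0 at x ∈ {-3, 4}; ∂C/∂y = -12(y + 1)(y + 4) = 0 at y ∈ {-4, -1}.
The Hessian is diagonal: diag(C_xx, C_yy). Second derivatives: C_xx(-3)=-42, C_xx(4)=42; C_yy(-4)=36, C_yy(-1)=-36.
Local maxima occur where both diagonal entries negative: (-3, -1). Count: 1.

1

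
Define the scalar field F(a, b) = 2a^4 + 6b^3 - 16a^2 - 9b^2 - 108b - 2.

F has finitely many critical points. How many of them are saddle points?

F separates as a function of a plus a function of b, so ∇F=0 decouples.
∂F/∂a = 8a(a - 2)(a + 2) = 0 at a ∈ {-2, 0, 2}; ∂F/∂b = 18(b - 3)(b + 2) = 0 at b ∈ {-2, 3}.
The Hessian is diagonal: diag(F_aa, F_bb). Second derivatives: F_aa(-2)=64, F_aa(0)=-32, F_aa(2)=64; F_bb(-2)=-90, F_bb(3)=90.
Saddle points occur where the two diagonal entries have opposite signs: (-2, -2), (0, 3), (2, -2). Count: 3.

3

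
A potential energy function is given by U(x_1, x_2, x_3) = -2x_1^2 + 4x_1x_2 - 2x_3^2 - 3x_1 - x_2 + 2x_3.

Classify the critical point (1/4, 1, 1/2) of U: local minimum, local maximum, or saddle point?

saddle point

The Hessian is constant: H = [[-4, 4, 0], [4, 0, 0], [0, 0, -4]].
Leading principal minors: Δ₁ = -4, Δ₂ = -16, Δ₃ = 64.
The minors fit neither the all-positive nor the alternating-sign pattern, so H is indefinite: a saddle point.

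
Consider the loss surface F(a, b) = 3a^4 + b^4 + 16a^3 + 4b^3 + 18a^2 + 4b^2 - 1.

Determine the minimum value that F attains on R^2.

-28

F(a,b) separates as P(a) + Q(b) − 1, so its minimum is min P + min Q − 1.
P'(a) = 12a(a + 1)(a + 3) vanishes at a ∈ {-3, -1, 0}; Q'(b) = 4b(b + 1)(b + 2) vanishes at b ∈ {-2, -1, 0}.
Local minima of P (where P''>0): P(-3)=-27, P(0)=0. Local minima of Q: Q(-2)=0, Q(0)=0.
So the global minimum of F is P(-3) + Q(-2) − 1 = -27 + 0 − 1 = -28, attained at (-3, -2).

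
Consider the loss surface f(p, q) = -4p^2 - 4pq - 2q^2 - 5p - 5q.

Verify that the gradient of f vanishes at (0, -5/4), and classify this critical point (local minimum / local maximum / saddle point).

local maximum

∇f = (-8p - 4q - 5, -4p - 4q - 5); substituting (0, -5/4) gives ∇f = (0, 0), so (0, -5/4) is indeed a critical point.
The Hessian of f is constant: H = [[-8, -4], [-4, -4]].
det(H) = (-8)·(-4) − (-4)² = 16.
det(H) > 0 and tr(H) = -12 < 0, so H is negative definite and the point is a local maximum.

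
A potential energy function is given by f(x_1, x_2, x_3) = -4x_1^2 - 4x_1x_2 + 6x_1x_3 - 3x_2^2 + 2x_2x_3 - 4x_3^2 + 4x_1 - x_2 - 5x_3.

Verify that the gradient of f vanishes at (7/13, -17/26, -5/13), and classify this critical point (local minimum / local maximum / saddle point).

local maximum

∇f = (-8x_1 - 4x_2 + 6x_3 + 4, -4x_1 - 6x_2 + 2x_3 - 1, 6x_1 + 2x_2 - 8x_3 - 5); substituting (7/13, -17/26, -5/13) gives ∇f = (0, 0, 0), so (7/13, -17/26, -5/13) is indeed a critical point.
The Hessian is constant: H = [[-8, -4, 6], [-4, -6, 2], [6, 2, -8]].
Leading principal minors: Δ₁ = -8, Δ₂ = 32, Δ₃ = -104.
The minors alternate sign starting negative (−, +, −), so H is negative definite: a local maximum.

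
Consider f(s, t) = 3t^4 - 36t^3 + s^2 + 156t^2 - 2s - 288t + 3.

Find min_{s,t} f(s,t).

-190

f(s,t) separates as P(s) + Q(t) + 3, so its minimum is min P + min Q + 3.
P'(s) = 2s - 2 vanishes at s ∈ {1}; Q'(t) = 12(t - 4)(t - 3)(t - 2) vanishes at t ∈ {2, 3, 4}.
Local minima of P (where P''>0): P(1)=-1. Local minima of Q: Q(2)=-192, Q(4)=-192.
So the global minimum of f is P(1) + Q(2) + 3 = -1 − 192 + 3 = -190, attained at (1, 2).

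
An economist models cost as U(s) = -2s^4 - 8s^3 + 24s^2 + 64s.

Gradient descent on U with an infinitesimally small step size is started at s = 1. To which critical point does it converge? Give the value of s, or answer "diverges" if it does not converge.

-1

U'(s) = -8(s - 2)(s + 1)(s + 4), so U'(1) = 80.
Gradient descent moves in the -U' direction, i.e. s is decreasing.
The nearest critical point in that direction is s = -1, where U'' = 72 > 0 (a local minimum). The iterate converges there.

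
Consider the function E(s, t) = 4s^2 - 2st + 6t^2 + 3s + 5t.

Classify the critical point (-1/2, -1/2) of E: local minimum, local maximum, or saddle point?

local minimum

The Hessian of E is constant: H = [[8, -2], [-2, 12]].
det(H) = 8·12 − (-2)² = 92.
det(H) > 0 and tr(H) = 20 > 0, so H is positive definite and the point is a local minimum.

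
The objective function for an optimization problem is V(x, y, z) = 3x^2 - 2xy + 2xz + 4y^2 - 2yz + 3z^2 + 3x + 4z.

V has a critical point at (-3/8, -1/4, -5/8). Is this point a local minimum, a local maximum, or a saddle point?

The Hessian is constant: H = [[6, -2, 2], [-2, 8, -2], [2, -2, 6]].
Leading principal minors: Δ₁ = 6, Δ₂ = 44, Δ₃ = 224.
All leading minors are positive, so H is positive definite: a local minimum.

local minimum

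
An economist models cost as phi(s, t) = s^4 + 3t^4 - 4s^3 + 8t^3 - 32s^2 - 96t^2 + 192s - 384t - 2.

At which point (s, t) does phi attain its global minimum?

phi(s,t) separates as P(s) + Q(t) − 2, so its minimum is min P + min Q − 2.
P'(s) = 4(s - 4)(s - 3)(s + 4) vanishes at s ∈ {-4, 3, 4}; Q'(t) = 12(t - 4)(t + 2)(t + 4) vanishes at t ∈ {-4, -2, 4}.
Local minima of P (where P''>0): P(-4)=-768, P(4)=256. Local minima of Q: Q(-4)=256, Q(4)=-1792.
So the global minimum of phi is P(-4) + Q(4) − 2 = -768 − 1792 − 2 = -2562, attained at (-4, 4).

(-4, 4)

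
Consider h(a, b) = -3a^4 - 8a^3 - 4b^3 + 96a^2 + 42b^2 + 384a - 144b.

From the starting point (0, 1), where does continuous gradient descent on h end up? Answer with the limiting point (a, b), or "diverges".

h is separable, so gradient descent decouples: a follows -∂h/∂a, b follows -∂h/∂b.
∂h/∂a = -12(a - 4)(a + 2)(a + 4); at a=0 this is 384, so a decreases.
∂h/∂b = -12(b - 4)(b - 3); at b=1 this is -72, so b increases.
a converges to its nearest critical value -2 (a local min of the a-part); b converges to 3. The iterate converges to (-2, 3).

(-2, 3)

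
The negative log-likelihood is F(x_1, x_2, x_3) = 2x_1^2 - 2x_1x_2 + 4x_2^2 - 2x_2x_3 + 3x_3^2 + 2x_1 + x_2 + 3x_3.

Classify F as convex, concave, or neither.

convex

F is quadratic, so its Hessian is the constant matrix H = [[4, -2, 0], [-2, 8, -2], [0, -2, 6]].
Leading principal minors: 4, 28, 152.
All positive ⇒ H ≻ 0 ⇒ convex.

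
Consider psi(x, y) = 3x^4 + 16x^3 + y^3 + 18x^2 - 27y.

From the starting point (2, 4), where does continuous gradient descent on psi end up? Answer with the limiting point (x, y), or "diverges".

(0, 3)

psi is separable, so gradient descent decouples: x follows -∂psi/∂x, y follows -∂psi/∂y.
∂psi/∂x = 12x(x + 1)(x + 3); at x=2 this is 360, so x decreases.
∂psi/∂y = 3(y - 3)(y + 3); at y=4 this is 21, so y decreases.
x converges to its nearest critical value 0 (a local min of the x-part); y converges to 3. The iterate converges to (0, 3).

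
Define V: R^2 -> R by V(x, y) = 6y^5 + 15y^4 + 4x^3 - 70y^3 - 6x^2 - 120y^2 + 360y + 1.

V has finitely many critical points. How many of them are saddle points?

4

V separates as a function of x plus a function of y, so ∇V=0 decouples.
∂V/∂x = 12x(x - 1) = 0 at x ∈ {0, 1}; ∂V/∂y = 30(y - 2)(y - 1)(y + 2)(y + 3) = 0 at y ∈ {-3, -2, 1, 2}.
The Hessian is diagonal: diag(V_xx, V_yy). Second derivatives: V_xx(0)=-12, V_xx(1)=12; V_yy(-3)=-600, V_yy(-2)=360, V_yy(1)=-360, V_yy(2)=600.
Saddle points occur where the two diagonal entries have opposite signs: (0, -2), (0, 2), (1, -3), (1, 1). Count: 4.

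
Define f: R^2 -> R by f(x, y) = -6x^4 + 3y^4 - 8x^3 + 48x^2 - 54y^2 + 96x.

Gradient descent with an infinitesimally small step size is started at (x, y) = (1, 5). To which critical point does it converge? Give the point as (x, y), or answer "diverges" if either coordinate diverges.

f is separable, so gradient descent decouples: x follows -∂f/∂x, y follows -∂f/∂y.
∂f/∂x = -24(x - 2)(x + 1)(x + 2); at x=1 this is 144, so x decreases.
∂f/∂y = 12y(y - 3)(y + 3); at y=5 this is 960, so y decreases.
x converges to its nearest critical value -1 (a local min of the x-part); y converges to 3. The iterate converges to (-1, 3).

(-1, 3)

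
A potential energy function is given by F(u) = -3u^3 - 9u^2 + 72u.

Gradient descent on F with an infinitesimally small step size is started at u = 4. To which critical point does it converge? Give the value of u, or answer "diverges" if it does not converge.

F'(u) = -9(u - 2)(u + 4), so F'(4) = -144.
Gradient descent moves in the -F' direction, i.e. u is increasing.
There is no critical point above u=4, and F' keeps the same sign, so the iterate runs off to +∞.

diverges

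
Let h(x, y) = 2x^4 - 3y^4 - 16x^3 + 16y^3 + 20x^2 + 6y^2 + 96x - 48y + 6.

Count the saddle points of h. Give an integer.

5

h separates as a function of x plus a function of y, so ∇h=0 decouples.
∂h/∂x = 8(x - 4)(x - 3)(x + 1) = 0 at x ∈ {-1, 3, 4}; ∂h/∂y = -12(y - 4)(y - 1)(y + 1) = 0 at y ∈ {-1, 1, 4}.
The Hessian is diagonal: diag(h_xx, h_yy). Second derivatives: h_xx(-1)=160, h_xx(3)=-32, h_xx(4)=40; h_yy(-1)=-120, h_yy(1)=72, h_yy(4)=-180.
Saddle points occur where the two diagonal entries have opposite signs: (-1, -1), (-1, 4), (3, 1), (4, -1), (4, 4). Count: 5.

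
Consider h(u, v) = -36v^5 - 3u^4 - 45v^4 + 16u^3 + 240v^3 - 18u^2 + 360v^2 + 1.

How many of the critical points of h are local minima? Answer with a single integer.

2

h separates as a function of u plus a function of v, so ∇h=0 decouples.
∂h/∂u = -12u(u - 3)(u - 1) = 0 at u ∈ {0, 1, 3}; ∂h/∂v = -180v(v - 2)(v + 1)(v + 2) = 0 at v ∈ {-2, -1, 0, 2}.
The Hessian is diagonal: diag(h_uu, h_vv). Second derivatives: h_uu(0)=-36, h_uu(1)=24, h_uu(3)=-72; h_vv(-2)=1440, h_vv(-1)=-540, h_vv(0)=720, h_vv(2)=-4320.
Local minima occur where both diagonal entries positive: (1, -2), (1, 0). Count: 2.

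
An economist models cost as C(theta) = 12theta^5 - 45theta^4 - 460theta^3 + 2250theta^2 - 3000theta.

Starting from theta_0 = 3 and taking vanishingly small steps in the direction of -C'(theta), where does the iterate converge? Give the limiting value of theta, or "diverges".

5

C'(theta) = 60(theta - 5)(theta - 2)(theta - 1)(theta + 5), so C'(3) = -1920.
Gradient descent moves in the -C' direction, i.e. theta is increasing.
The nearest critical point in that direction is theta = 5, where C'' = 7200 > 0 (a local minimum). The iterate converges there.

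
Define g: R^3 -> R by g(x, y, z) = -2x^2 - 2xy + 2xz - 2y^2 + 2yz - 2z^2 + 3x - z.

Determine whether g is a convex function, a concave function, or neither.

g is quadratic, so its Hessian is the constant matrix H = [[-4, -2, 2], [-2, -4, 2], [2, 2, -4]].
Leading principal minors: -4, 12, -32.
Signs alternate −, +, − ⇒ H ≺ 0 ⇒ concave.

concave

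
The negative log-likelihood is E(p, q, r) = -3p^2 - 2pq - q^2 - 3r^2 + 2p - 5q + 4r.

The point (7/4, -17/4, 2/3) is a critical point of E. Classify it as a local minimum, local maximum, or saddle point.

The Hessian is constant: H = [[-6, -2, 0], [-2, -2, 0], [0, 0, -6]].
Leading principal minors: Δ₁ = -6, Δ₂ = 8, Δ₃ = -48.
The minors alternate sign starting negative (−, +, −), so H is negative definite: a local maximum.

local maximum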